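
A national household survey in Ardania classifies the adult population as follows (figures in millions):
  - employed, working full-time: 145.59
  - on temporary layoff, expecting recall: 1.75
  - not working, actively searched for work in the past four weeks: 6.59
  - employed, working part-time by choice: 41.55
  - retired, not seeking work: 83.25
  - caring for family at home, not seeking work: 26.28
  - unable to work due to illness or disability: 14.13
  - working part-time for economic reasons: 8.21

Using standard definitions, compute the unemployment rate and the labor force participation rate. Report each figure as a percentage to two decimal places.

Unemployment rate ≈ 4.09%; labor force participation rate ≈ 62.22%.

Employed = 145.59 + 41.55 + 8.21 = 195.35 million (anyone who worked, including part-time for economic reasons, counts as employed).
Unemployed = 1.75 + 6.59 = 8.34 million (jobless and actively searching, or on temporary layoff).
Labor force = 195.35 + 8.34 = 203.69 million.
Not in labor force = 83.25 + 26.28 + 14.13 = 123.66 million (those not working and not actively searching are outside the labor force).
Civilian working-age population = 203.69 + 123.66 = 327.35 million.
Unemployment rate = 8.34 / 203.69 = 4.09%.
Labor force participation rate = 203.69 / 327.35 = 62.22%.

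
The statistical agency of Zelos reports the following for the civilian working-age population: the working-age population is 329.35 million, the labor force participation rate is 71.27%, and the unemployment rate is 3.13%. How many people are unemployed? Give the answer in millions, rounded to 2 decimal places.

Labor force = 0.7127 × 329.35 = 234.73 million.
Unemployed = 0.0313 × 234.73 ≈ 7.35 million.

About 7.35 million are unemployed.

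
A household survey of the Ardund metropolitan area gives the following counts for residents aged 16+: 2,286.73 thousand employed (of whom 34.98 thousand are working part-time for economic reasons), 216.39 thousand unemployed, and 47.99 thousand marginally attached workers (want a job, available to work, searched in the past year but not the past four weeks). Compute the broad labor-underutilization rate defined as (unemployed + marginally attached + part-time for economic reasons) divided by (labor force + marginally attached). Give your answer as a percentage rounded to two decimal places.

Broad underutilization rate ≈ 11.73%.

Labor force = 2,286.73 + 216.39 = 2,503.12 thousand.
Numerator = 216.39 + 47.99 + 34.98 = 299.36 thousand.
Denominator = 2,503.12 + 47.99 = 2,551.11 thousand.
Broad rate = 299.36 / 2,551.11 = 11.73%.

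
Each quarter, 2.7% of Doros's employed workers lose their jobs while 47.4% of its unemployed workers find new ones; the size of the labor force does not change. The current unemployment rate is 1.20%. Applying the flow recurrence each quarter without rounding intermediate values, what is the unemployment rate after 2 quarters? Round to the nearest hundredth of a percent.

Unemployment rate after two quarters ≈ 4.35%.

With a fixed labor force, u_{t+1} = u_t + s·(1−u_t) − f·u_t = u_t·(1−s−f) + s.
Here 1−s−f = 0.499 and s = 0.027.
u_1 = 0.012000 × 0.499 + 0.027 = 0.032988.
u_2 = 0.032988 × 0.499 + 0.027 = 0.043461.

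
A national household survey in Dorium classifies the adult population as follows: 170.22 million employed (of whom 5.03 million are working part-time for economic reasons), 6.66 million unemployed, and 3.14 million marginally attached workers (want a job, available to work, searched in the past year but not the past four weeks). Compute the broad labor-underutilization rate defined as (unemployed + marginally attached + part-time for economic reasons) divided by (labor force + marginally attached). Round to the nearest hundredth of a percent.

Broad underutilization rate ≈ 8.24%.

Labor force = 170.22 + 6.66 = 176.88 million.
Numerator = 6.66 + 3.14 + 5.03 = 14.83 million.
Denominator = 176.88 + 3.14 = 180.02 million.
Broad rate = 14.83 / 180.02 = 8.24%.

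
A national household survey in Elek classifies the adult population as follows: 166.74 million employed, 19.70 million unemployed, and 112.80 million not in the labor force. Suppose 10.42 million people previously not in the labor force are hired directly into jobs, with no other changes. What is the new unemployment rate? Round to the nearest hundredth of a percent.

New unemployment rate ≈ 10.01%.

Initially, labor force = 166.74 + 19.70 = 186.44 million, so u = 19.70/186.44 = 10.57%.
After the change, employed and labor force both rise by 10.42; unemployed unchanged → E = 177.16, U = 19.70, labor force = 196.86 million.
New unemployment rate = 19.70 / 196.86 = 10.01%.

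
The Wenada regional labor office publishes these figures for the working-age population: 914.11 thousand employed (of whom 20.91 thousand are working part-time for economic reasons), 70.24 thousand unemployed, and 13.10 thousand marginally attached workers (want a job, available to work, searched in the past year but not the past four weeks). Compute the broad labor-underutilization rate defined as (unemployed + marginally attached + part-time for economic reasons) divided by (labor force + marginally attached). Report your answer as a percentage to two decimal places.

Broad underutilization rate ≈ 10.45%.

Labor force = 914.11 + 70.24 = 984.35 thousand.
Numerator = 70.24 + 13.10 + 20.91 = 104.25 thousand.
Denominator = 984.35 + 13.10 = 997.45 thousand.
Broad rate = 104.25 / 997.45 = 10.45%.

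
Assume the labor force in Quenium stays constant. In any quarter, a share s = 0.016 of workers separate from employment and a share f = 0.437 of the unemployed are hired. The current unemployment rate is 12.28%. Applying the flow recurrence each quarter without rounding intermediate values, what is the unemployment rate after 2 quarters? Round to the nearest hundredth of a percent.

With a fixed labor force, u_{t+1} = u_t + s·(1−u_t) − f·u_t = u_t·(1−s−f) + s.
Here 1−s−f = 0.547 and s = 0.016.
u_1 = 0.122800 × 0.547 + 0.016 = 0.083172.
u_2 = 0.083172 × 0.547 + 0.016 = 0.061495.

Unemployment rate after two quarters ≈ 6.15%.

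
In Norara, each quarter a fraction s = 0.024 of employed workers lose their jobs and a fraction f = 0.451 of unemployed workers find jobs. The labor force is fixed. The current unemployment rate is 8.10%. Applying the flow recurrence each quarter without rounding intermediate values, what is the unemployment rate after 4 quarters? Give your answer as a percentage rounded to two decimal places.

With a fixed labor force, u_{t+1} = u_t + s·(1−u_t) − f·u_t = u_t·(1−s−f) + s.
Here 1−s−f = 0.525 and s = 0.024.
u_1 = 0.081000 × 0.525 + 0.024 = 0.066525.
u_2 = 0.066525 × 0.525 + 0.024 = 0.058926.
u_3 = 0.058926 × 0.525 + 0.024 = 0.054936.
u_4 = 0.054936 × 0.525 + 0.024 = 0.052841.

Unemployment rate after four quarters ≈ 5.28%.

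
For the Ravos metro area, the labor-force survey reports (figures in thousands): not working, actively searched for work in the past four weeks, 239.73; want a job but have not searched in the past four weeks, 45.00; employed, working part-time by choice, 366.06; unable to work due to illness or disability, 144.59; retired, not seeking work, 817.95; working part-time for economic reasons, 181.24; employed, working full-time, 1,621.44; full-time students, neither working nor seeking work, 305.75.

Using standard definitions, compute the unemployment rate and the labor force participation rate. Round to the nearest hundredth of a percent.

Employed = 366.06 + 181.24 + 1,621.44 = 2,168.74 thousand (anyone who worked, including part-time for economic reasons, counts as employed).
Unemployed = 239.73 thousand.
Labor force = 2,168.74 + 239.73 = 2,408.47 thousand.
Not in labor force = 45.00 + 144.59 + 817.95 + 305.75 = 1,313.29 thousand (those not working and not actively searching are outside the labor force — including those who want a job but have given up searching).
Civilian working-age population = 2,408.47 + 1,313.29 = 3,721.76 thousand.
Unemployment rate = 239.73 / 2,408.47 = 9.95%.
Labor force participation rate = 2,408.47 / 3,721.76 = 64.71%.

Unemployment rate ≈ 9.95%; labor force participation rate ≈ 64.71%.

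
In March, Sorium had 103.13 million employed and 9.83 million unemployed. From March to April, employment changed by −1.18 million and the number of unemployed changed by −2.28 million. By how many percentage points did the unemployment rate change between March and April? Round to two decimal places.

The unemployment rate changed by −1.81 percentage points.

March: labor force = 103.13 + 9.83 = 112.96; u = 9.83/112.96 = 8.70%.
April: labor force = 101.95 + 7.55 = 109.50; u = 7.55/109.50 = 6.89%.
Change = 6.89% − 8.70% = −1.81 pp.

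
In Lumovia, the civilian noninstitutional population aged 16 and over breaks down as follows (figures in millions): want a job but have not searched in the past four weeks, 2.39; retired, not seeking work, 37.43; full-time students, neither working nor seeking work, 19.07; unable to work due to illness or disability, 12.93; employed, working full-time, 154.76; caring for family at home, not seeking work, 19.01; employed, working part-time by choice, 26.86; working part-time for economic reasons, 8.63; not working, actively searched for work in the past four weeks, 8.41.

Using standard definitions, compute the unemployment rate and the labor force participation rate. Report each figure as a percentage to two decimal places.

Unemployment rate ≈ 4.23%; labor force participation rate ≈ 68.62%.

Employed = 154.76 + 26.86 + 8.63 = 190.25 million (anyone who worked, including part-time for economic reasons, counts as employed).
Unemployed = 8.41 million.
Labor force = 190.25 + 8.41 = 198.66 million.
Not in labor force = 2.39 + 37.43 + 19.07 + 12.93 + 19.01 = 90.83 million (those not working and not actively searching are outside the labor force — including those who want a job but have given up searching).
Civilian working-age population = 198.66 + 90.83 = 289.49 million.
Unemployment rate = 8.41 / 198.66 = 4.23%.
Labor force participation rate = 198.66 / 289.49 = 68.62%.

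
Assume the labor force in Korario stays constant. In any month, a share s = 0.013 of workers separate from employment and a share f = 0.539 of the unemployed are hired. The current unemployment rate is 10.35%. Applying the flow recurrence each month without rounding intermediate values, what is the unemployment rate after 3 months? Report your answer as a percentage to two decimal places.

Unemployment rate after three months ≈ 3.07%.

With a fixed labor force, u_{t+1} = u_t + s·(1−u_t) − f·u_t = u_t·(1−s−f) + s.
Here 1−s−f = 0.448 and s = 0.013.
u_1 = 0.103500 × 0.448 + 0.013 = 0.059368.
u_2 = 0.059368 × 0.448 + 0.013 = 0.039597.
u_3 = 0.039597 × 0.448 + 0.013 = 0.030739.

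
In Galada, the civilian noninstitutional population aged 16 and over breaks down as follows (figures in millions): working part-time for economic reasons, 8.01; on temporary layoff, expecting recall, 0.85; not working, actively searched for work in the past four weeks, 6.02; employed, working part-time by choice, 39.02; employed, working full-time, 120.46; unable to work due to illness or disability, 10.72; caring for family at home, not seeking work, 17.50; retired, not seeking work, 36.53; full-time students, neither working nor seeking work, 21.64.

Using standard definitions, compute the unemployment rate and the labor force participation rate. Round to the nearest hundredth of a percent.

Employed = 8.01 + 39.02 + 120.46 = 167.49 million (anyone who worked, including part-time for economic reasons, counts as employed).
Unemployed = 0.85 + 6.02 = 6.87 million (jobless and actively searching, or on temporary layoff).
Labor force = 167.49 + 6.87 = 174.36 million.
Not in labor force = 10.72 + 17.50 + 36.53 + 21.64 = 86.39 million (those not working and not actively searching are outside the labor force).
Civilian working-age population = 174.36 + 86.39 = 260.75 million.
Unemployment rate = 6.87 / 174.36 = 3.94%.
Labor force participation rate = 174.36 / 260.75 = 66.87%.

Unemployment rate ≈ 3.94%; labor force participation rate ≈ 66.87%.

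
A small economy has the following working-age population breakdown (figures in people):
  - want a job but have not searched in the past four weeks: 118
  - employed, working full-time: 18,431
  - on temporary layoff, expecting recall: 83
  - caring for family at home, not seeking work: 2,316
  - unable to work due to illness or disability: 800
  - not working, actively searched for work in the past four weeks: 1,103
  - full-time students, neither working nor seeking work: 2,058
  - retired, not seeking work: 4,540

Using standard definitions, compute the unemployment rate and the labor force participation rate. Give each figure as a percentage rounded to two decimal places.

Unemployment rate ≈ 6.05%; labor force participation rate ≈ 66.61%.

Employed = 18,431.
Unemployed = 83 + 1,103 = 1,186 (jobless and actively searching, or on temporary layoff).
Labor force = 18,431 + 1,186 = 19,617.
Not in labor force = 118 + 2,316 + 800 + 2,058 + 4,540 = 9,832 (those not working and not actively searching are outside the labor force — including those who want a job but have given up searching).
Civilian working-age population = 19,617 + 9,832 = 29,449.
Unemployment rate = 1,186 / 19,617 = 6.05%.
Labor force participation rate = 19,617 / 29,449 = 66.61%.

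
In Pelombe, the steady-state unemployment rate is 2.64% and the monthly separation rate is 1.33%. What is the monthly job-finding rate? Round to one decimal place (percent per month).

Job-finding rate ≈ 49.0% per month.

From u* = s/(s+f): f = s·(1−u)/u.
f = 1.33 × (1 − 0.0264) / 0.0264 = 1.2949 / 0.0264 ≈ 49.0% per month.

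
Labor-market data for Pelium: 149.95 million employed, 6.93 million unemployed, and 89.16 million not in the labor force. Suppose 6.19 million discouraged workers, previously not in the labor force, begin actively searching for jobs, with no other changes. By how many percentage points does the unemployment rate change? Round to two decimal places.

Initially, labor force = 149.95 + 6.93 = 156.88 million, so u = 6.93/156.88 = 4.42%.
After the change, unemployed and labor force both rise by 6.19 → E = 149.95, U = 13.12, labor force = 163.07 million.
New unemployment rate = 13.12 / 163.07 = 8.05%.
Change = 8.05% − 4.42% = +3.63 percentage points.

The unemployment rate changes by +3.63 percentage points.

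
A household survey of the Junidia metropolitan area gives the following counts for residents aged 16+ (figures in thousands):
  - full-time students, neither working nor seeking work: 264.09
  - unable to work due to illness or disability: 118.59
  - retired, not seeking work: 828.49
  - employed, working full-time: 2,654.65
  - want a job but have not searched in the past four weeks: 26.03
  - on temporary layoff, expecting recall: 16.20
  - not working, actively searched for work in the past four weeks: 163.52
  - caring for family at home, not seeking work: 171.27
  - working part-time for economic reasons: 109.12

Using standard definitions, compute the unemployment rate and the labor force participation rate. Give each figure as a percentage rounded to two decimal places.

Employed = 2,654.65 + 109.12 = 2,763.77 thousand (anyone who worked, including part-time for economic reasons, counts as employed).
Unemployed = 16.20 + 163.52 = 179.72 thousand (jobless and actively searching, or on temporary layoff).
Labor force = 2,763.77 + 179.72 = 2,943.49 thousand.
Not in labor force = 264.09 + 118.59 + 828.49 + 26.03 + 171.27 = 1,408.47 thousand (those not working and not actively searching are outside the labor force — including those who want a job but have given up searching).
Civilian working-age population = 2,943.49 + 1,408.47 = 4,351.96 thousand.
Unemployment rate = 179.72 / 2,943.49 = 6.11%.
Labor force participation rate = 2,943.49 / 4,351.96 = 67.64%.

Unemployment rate ≈ 6.11%; labor force participation rate ≈ 67.64%.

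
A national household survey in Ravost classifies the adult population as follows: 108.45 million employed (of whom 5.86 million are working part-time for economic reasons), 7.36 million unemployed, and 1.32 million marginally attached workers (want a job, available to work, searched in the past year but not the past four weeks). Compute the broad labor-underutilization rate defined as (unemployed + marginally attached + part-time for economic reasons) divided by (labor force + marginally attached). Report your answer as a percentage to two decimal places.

Broad underutilization rate ≈ 12.41%.

Labor force = 108.45 + 7.36 = 115.81 million.
Numerator = 7.36 + 1.32 + 5.86 = 14.54 million.
Denominator = 115.81 + 1.32 = 117.13 million.
Broad rate = 14.54 / 117.13 = 12.41%.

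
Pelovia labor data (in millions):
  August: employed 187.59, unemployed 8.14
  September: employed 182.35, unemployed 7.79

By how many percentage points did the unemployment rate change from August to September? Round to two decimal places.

August: labor force = 187.59 + 8.14 = 195.73; u = 8.14/195.73 = 4.16%.
September: labor force = 182.35 + 7.79 = 190.14; u = 7.79/190.14 = 4.10%.
Change = 4.10% − 4.16% = −0.06 pp.

The unemployment rate changed by −0.06 percentage points.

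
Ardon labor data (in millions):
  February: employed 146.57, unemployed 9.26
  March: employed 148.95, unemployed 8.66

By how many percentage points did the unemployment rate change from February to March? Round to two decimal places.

The unemployment rate changed by −0.45 percentage points.

February: labor force = 146.57 + 9.26 = 155.83; u = 9.26/155.83 = 5.94%.
March: labor force = 148.95 + 8.66 = 157.61; u = 8.66/157.61 = 5.49%.
Change = 5.49% − 5.94% = −0.45 pp.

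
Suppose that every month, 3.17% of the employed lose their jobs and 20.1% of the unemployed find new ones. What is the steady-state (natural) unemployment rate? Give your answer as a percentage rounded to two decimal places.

Steady-state unemployment rate ≈ 13.62%.

At steady state the flows balance: s·E = f·U, so U/(E+U) = s/(s+f).
u* = 3.17 / (3.17 + 20.1) = 3.17 / 23.27 = 13.62%.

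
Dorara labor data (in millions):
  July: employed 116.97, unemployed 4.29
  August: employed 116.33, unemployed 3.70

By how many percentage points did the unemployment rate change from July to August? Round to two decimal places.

July: labor force = 116.97 + 4.29 = 121.26; u = 4.29/121.26 = 3.54%.
August: labor force = 116.33 + 3.70 = 120.03; u = 3.70/120.03 = 3.08%.
Change = 3.08% − 3.54% = −0.46 pp.

The unemployment rate changed by −0.46 percentage points.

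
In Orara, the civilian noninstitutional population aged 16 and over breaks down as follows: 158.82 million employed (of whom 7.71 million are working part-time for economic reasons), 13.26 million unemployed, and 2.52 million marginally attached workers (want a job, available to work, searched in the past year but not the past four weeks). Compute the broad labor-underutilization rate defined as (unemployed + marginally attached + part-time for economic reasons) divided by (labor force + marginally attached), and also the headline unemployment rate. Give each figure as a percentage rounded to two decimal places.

Broad underutilization rate ≈ 13.45%; headline unemployment rate ≈ 7.71%.

Labor force = 158.82 + 13.26 = 172.08 million.
Numerator = 13.26 + 2.52 + 7.71 = 23.49 million.
Denominator = 172.08 + 2.52 = 174.60 million.
Broad rate = 23.49 / 174.60 = 13.45%.
Headline unemployment rate = 13.26 / 172.08 = 7.71%.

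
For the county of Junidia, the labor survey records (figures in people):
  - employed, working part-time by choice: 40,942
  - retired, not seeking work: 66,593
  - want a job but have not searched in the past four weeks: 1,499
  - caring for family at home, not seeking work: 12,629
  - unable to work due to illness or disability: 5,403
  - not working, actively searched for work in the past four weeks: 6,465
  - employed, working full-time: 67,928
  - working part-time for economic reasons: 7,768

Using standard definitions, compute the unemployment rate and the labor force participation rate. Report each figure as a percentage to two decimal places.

Employed = 40,942 + 67,928 + 7,768 = 116,638 (anyone who worked, including part-time for economic reasons, counts as employed).
Unemployed = 6,465.
Labor force = 116,638 + 6,465 = 123,103.
Not in labor force = 66,593 + 1,499 + 12,629 + 5,403 = 86,124 (those not working and not actively searching are outside the labor force — including those who want a job but have given up searching).
Civilian working-age population = 123,103 + 86,124 = 209,227.
Unemployment rate = 6,465 / 123,103 = 5.25%.
Labor force participation rate = 123,103 / 209,227 = 58.84%.

Unemployment rate ≈ 5.25%; labor force participation rate ≈ 58.84%.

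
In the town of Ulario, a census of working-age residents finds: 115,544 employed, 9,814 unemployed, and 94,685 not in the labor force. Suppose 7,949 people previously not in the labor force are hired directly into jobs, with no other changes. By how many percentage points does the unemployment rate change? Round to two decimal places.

Initially, labor force = 115,544 + 9,814 = 125,358, so u = 9,814/125,358 = 7.83%.
After the change, employed and labor force both rise by 7,949; unemployed unchanged → E = 123,493, U = 9,814, labor force = 133,307.
New unemployment rate = 9,814 / 133,307 = 7.36%.
Change = 7.36% − 7.83% = −0.47 percentage points.

The unemployment rate changes by −0.47 percentage points.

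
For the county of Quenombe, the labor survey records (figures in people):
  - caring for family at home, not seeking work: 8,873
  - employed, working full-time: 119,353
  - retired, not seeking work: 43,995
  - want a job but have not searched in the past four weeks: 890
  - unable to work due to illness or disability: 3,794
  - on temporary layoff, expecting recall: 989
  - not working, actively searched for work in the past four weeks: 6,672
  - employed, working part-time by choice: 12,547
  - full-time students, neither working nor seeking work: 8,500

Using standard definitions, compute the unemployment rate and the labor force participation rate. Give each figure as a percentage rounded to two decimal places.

Unemployment rate ≈ 5.49%; labor force participation rate ≈ 67.88%.

Employed = 119,353 + 12,547 = 131,900.
Unemployed = 989 + 6,672 = 7,661 (jobless and actively searching, or on temporary layoff).
Labor force = 131,900 + 7,661 = 139,561.
Not in labor force = 8,873 + 43,995 + 890 + 3,794 + 8,500 = 66,052 (those not working and not actively searching are outside the labor force — including those who want a job but have given up searching).
Civilian working-age population = 139,561 + 66,052 = 205,613.
Unemployment rate = 7,661 / 139,561 = 5.49%.
Labor force participation rate = 139,561 / 205,613 = 67.88%.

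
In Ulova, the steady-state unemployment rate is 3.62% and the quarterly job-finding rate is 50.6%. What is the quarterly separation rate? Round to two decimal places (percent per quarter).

From u* = s/(s+f): s = u·f/(1−u).
s = 0.0362 × 50.6 / (1 − 0.0362) = 1.8317 / 0.9638 ≈ 1.90% per quarter.

Separation rate ≈ 1.90% per quarter.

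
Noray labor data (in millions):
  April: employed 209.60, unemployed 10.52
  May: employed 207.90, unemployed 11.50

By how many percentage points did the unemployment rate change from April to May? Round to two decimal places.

The unemployment rate changed by +0.46 percentage points.

April: labor force = 209.60 + 10.52 = 220.12; u = 10.52/220.12 = 4.78%.
May: labor force = 207.90 + 11.50 = 219.40; u = 11.50/219.40 = 5.24%.
Change = 5.24% − 4.78% = +0.46 pp.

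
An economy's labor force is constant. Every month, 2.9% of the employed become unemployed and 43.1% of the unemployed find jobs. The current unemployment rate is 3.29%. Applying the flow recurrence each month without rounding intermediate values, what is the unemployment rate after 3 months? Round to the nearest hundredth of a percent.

With a fixed labor force, u_{t+1} = u_t + s·(1−u_t) − f·u_t = u_t·(1−s−f) + s.
Here 1−s−f = 0.540 and s = 0.029.
u_1 = 0.032900 × 0.540 + 0.029 = 0.046766.
u_2 = 0.046766 × 0.540 + 0.029 = 0.054254.
u_3 = 0.054254 × 0.540 + 0.029 = 0.058297.

Unemployment rate after three months ≈ 5.83%.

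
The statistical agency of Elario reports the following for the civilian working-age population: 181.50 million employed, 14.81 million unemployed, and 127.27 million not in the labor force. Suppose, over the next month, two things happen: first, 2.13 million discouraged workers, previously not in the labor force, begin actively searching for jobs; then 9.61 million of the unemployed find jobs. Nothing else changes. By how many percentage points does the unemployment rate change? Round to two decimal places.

Initially, labor force = 181.50 + 14.81 = 196.31 million, so u = 14.81/196.31 = 7.54%.
After the first change, unemployed and labor force both rise by 2.13 → E = 181.50, U = 16.94, labor force = 198.44 million.
After the second change, unemployed falls and employed rises by 9.61; labor force unchanged → E = 191.11, U = 7.33, labor force = 198.44 million.
New unemployment rate = 7.33 / 198.44 = 3.69%.
Change = 3.69% − 7.54% = −3.85 percentage points.

The unemployment rate changes by −3.85 percentage points.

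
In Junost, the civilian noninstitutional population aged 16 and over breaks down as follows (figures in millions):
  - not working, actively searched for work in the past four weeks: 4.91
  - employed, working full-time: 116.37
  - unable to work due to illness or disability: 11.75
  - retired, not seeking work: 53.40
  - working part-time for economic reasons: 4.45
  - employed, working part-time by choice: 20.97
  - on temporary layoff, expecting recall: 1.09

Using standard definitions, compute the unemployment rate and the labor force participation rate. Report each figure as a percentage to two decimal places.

Employed = 116.37 + 4.45 + 20.97 = 141.79 million (anyone who worked, including part-time for economic reasons, counts as employed).
Unemployed = 4.91 + 1.09 = 6.00 million (jobless and actively searching, or on temporary layoff).
Labor force = 141.79 + 6.00 = 147.79 million.
Not in labor force = 11.75 + 53.40 = 65.15 million (those not working and not actively searching are outside the labor force).
Civilian working-age population = 147.79 + 65.15 = 212.94 million.
Unemployment rate = 6.00 / 147.79 = 4.06%.
Labor force participation rate = 147.79 / 212.94 = 69.40%.

Unemployment rate ≈ 4.06%; labor force participation rate ≈ 69.40%.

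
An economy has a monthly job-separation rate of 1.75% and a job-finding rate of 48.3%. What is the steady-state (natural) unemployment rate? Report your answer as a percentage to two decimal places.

At steady state the flows balance: s·E = f·U, so U/(E+U) = s/(s+f).
u* = 1.75 / (1.75 + 48.3) = 1.75 / 50.05 = 3.50%.

Steady-state unemployment rate ≈ 3.50%.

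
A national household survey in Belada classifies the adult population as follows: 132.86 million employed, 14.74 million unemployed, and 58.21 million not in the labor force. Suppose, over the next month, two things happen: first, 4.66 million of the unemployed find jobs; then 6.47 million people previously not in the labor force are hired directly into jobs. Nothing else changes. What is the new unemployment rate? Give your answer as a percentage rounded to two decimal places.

Initially, labor force = 132.86 + 14.74 = 147.60 million, so u = 14.74/147.60 = 9.99%.
After the first change, unemployed falls and employed rises by 4.66; labor force unchanged → E = 137.52, U = 10.08, labor force = 147.60 million.
After the second change, employed and labor force both rise by 6.47; unemployed unchanged → E = 143.99, U = 10.08, labor force = 154.07 million.
New unemployment rate = 10.08 / 154.07 = 6.54%.

New unemployment rate ≈ 6.54%.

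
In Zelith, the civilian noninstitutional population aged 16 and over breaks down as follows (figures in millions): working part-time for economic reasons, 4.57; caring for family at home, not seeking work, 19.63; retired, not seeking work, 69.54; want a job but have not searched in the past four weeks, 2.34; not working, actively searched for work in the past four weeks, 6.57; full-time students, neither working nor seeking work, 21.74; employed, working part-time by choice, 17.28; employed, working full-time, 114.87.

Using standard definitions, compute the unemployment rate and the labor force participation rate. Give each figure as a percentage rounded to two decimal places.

Unemployment rate ≈ 4.59%; labor force participation rate ≈ 55.85%.

Employed = 4.57 + 17.28 + 114.87 = 136.72 million (anyone who worked, including part-time for economic reasons, counts as employed).
Unemployed = 6.57 million.
Labor force = 136.72 + 6.57 = 143.29 million.
Not in labor force = 19.63 + 69.54 + 2.34 + 21.74 = 113.25 million (those not working and not actively searching are outside the labor force — including those who want a job but have given up searching).
Civilian working-age population = 143.29 + 113.25 = 256.54 million.
Unemployment rate = 6.57 / 143.29 = 4.59%.
Labor force participation rate = 143.29 / 256.54 = 55.85%.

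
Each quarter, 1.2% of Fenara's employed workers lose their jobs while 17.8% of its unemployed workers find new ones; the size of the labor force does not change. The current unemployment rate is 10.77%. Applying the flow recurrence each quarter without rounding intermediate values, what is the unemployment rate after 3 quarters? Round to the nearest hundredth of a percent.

Unemployment rate after three quarters ≈ 8.68%.

With a fixed labor force, u_{t+1} = u_t + s·(1−u_t) − f·u_t = u_t·(1−s−f) + s.
Here 1−s−f = 0.810 and s = 0.012.
u_1 = 0.107700 × 0.810 + 0.012 = 0.099237.
u_2 = 0.099237 × 0.810 + 0.012 = 0.092382.
u_3 = 0.092382 × 0.810 + 0.012 = 0.086829.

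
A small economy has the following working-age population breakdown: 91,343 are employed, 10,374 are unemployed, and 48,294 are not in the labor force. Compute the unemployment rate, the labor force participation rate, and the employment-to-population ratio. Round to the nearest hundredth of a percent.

Unemployment rate ≈ 10.20%; labor force participation rate ≈ 67.81%; employment-population ratio ≈ 60.89%.

Labor force = employed + unemployed = 91,343 + 10,374 = 101,717.
Working-age population = 101,717 + 48,294 = 150,011.
Unemployment rate = 10,374 / 101,717 = 10.20%.
Labor force participation rate = 101,717 / 150,011 = 67.81%.
Employment-population ratio = 91,343 / 150,011 = 60.89%.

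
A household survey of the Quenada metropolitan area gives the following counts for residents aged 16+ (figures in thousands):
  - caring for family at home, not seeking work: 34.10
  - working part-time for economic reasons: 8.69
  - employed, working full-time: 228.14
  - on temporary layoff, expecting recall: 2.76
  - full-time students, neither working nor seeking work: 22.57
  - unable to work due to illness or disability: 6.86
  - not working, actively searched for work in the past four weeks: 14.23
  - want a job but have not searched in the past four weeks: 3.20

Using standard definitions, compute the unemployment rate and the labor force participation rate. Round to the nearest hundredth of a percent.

Unemployment rate ≈ 6.69%; labor force participation rate ≈ 79.18%.

Employed = 8.69 + 228.14 = 236.83 thousand (anyone who worked, including part-time for economic reasons, counts as employed).
Unemployed = 2.76 + 14.23 = 16.99 thousand (jobless and actively searching, or on temporary layoff).
Labor force = 236.83 + 16.99 = 253.82 thousand.
Not in labor force = 34.10 + 22.57 + 6.86 + 3.20 = 66.73 thousand (those not working and not actively searching are outside the labor force — including those who want a job but have given up searching).
Civilian working-age population = 253.82 + 66.73 = 320.55 thousand.
Unemployment rate = 16.99 / 253.82 = 6.69%.
Labor force participation rate = 253.82 / 320.55 = 79.18%.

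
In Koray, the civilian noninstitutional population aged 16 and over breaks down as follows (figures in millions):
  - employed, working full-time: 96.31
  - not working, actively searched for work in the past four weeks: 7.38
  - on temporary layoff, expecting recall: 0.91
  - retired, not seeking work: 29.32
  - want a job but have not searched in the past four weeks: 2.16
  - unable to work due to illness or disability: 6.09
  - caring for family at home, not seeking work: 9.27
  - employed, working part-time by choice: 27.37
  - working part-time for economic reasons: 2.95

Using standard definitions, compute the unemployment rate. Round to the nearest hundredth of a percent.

Unemployment rate ≈ 6.14%.

Employed = 96.31 + 27.37 + 2.95 = 126.63 million (anyone who worked, including part-time for economic reasons, counts as employed).
Unemployed = 7.38 + 0.91 = 8.29 million (jobless and actively searching, or on temporary layoff).
Labor force = 126.63 + 8.29 = 134.92 million.
Unemployment rate = 8.29 / 134.92 = 6.14%.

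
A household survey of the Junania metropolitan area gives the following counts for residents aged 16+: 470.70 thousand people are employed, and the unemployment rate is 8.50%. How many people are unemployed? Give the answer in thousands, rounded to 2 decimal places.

About 43.73 thousand are unemployed.

Let U be the number unemployed. The labor force is E + U, and U/(E+U) = 0.0850.
So U = 0.0850 × 470.70 / (1 − 0.0850) = 40.0095 / 0.9150 ≈ 43.73 thousand.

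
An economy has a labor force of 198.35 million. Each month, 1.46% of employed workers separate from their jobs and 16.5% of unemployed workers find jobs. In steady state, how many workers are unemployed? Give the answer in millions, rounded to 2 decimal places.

About 16.12 million are unemployed in steady state.

Steady-state unemployment rate u* = s/(s+f) = 1.46/(1.46+16.5) = 0.081292.
Unemployed = u* × labor force = 0.081292 × 198.35 ≈ 16.12 million.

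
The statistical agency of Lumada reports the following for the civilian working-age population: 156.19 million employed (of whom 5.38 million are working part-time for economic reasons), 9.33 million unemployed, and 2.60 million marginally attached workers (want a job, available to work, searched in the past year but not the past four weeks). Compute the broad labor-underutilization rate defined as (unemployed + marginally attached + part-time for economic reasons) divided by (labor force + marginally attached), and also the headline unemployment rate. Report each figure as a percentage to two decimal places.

Broad underutilization rate ≈ 10.30%; headline unemployment rate ≈ 5.64%.

Labor force = 156.19 + 9.33 = 165.52 million.
Numerator = 9.33 + 2.60 + 5.38 = 17.31 million.
Denominator = 165.52 + 2.60 = 168.12 million.
Broad rate = 17.31 / 168.12 = 10.30%.
Headline unemployment rate = 9.33 / 165.52 = 5.64%.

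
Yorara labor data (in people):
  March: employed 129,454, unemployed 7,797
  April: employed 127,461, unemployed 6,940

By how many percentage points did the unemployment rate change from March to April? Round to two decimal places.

March: labor force = 129,454 + 7,797 = 137,251; u = 7,797/137,251 = 5.68%.
April: labor force = 127,461 + 6,940 = 134,401; u = 6,940/134,401 = 5.16%.
Change = 5.16% − 5.68% = −0.52 pp.

The unemployment rate changed by −0.52 percentage points.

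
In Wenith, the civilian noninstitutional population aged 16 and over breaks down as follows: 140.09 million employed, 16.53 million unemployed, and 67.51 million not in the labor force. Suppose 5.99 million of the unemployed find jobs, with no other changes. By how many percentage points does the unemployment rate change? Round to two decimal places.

The unemployment rate changes by −3.82 percentage points.

Initially, labor force = 140.09 + 16.53 = 156.62 million, so u = 16.53/156.62 = 10.55%.
After the change, unemployed falls and employed rises by 5.99; labor force unchanged → E = 146.08, U = 10.54, labor force = 156.62 million.
New unemployment rate = 10.54 / 156.62 = 6.73%.
Change = 6.73% − 10.55% = −3.82 percentage points.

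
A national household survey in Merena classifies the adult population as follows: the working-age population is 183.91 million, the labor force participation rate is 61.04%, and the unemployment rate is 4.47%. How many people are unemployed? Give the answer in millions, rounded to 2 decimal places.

About 5.02 million are unemployed.

Labor force = 0.6104 × 183.91 = 112.26 million.
Unemployed = 0.0447 × 112.26 ≈ 5.02 million.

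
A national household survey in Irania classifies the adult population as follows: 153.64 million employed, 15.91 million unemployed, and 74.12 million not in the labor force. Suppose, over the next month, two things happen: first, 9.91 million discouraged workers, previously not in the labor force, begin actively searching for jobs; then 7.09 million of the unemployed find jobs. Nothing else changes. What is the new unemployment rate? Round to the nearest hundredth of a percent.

New unemployment rate ≈ 10.44%.

Initially, labor force = 153.64 + 15.91 = 169.55 million, so u = 15.91/169.55 = 9.38%.
After the first change, unemployed and labor force both rise by 9.91 → E = 153.64, U = 25.82, labor force = 179.46 million.
After the second change, unemployed falls and employed rises by 7.09; labor force unchanged → E = 160.73, U = 18.73, labor force = 179.46 million.
New unemployment rate = 18.73 / 179.46 = 10.44%.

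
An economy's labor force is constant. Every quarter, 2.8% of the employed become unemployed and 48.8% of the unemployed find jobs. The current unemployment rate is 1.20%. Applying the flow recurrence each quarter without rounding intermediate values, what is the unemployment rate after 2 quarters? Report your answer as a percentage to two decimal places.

With a fixed labor force, u_{t+1} = u_t + s·(1−u_t) − f·u_t = u_t·(1−s−f) + s.
Here 1−s−f = 0.484 and s = 0.028.
u_1 = 0.012000 × 0.484 + 0.028 = 0.033808.
u_2 = 0.033808 × 0.484 + 0.028 = 0.044363.

Unemployment rate after two quarters ≈ 4.44%.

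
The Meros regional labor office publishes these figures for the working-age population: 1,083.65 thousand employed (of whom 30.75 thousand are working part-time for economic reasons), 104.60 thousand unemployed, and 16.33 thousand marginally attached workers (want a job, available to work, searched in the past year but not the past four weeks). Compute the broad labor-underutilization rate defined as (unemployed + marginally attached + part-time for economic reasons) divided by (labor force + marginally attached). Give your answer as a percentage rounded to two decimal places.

Broad underutilization rate ≈ 12.59%.

Labor force = 1,083.65 + 104.60 = 1,188.25 thousand.
Numerator = 104.60 + 16.33 + 30.75 = 151.68 thousand.
Denominator = 1,188.25 + 16.33 = 1,204.58 thousand.
Broad rate = 151.68 / 1,204.58 = 12.59%.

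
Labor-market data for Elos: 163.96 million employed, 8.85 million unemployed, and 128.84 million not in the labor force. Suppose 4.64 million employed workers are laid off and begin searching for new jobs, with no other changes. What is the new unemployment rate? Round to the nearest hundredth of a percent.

Initially, labor force = 163.96 + 8.85 = 172.81 million, so u = 8.85/172.81 = 5.12%.
After the change, employed falls and unemployed rises by 4.64; labor force unchanged → E = 159.32, U = 13.49, labor force = 172.81 million.
New unemployment rate = 13.49 / 172.81 = 7.81%.

New unemployment rate ≈ 7.81%.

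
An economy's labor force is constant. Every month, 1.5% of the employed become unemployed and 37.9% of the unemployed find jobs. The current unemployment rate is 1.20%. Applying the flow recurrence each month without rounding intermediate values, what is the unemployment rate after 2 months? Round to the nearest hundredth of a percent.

Unemployment rate after two months ≈ 2.85%.

With a fixed labor force, u_{t+1} = u_t + s·(1−u_t) − f·u_t = u_t·(1−s−f) + s.
Here 1−s−f = 0.606 and s = 0.015.
u_1 = 0.012000 × 0.606 + 0.015 = 0.022272.
u_2 = 0.022272 × 0.606 + 0.015 = 0.028497.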